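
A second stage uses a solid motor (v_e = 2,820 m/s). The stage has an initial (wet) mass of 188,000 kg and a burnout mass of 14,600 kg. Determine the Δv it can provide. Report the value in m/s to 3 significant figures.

Using Δv = v_e ln(m₀/m_f): Δv = v_e · ln(m₀/m_f) = 2820.0 × ln(12.88) = 2820.0 × 2.5554 ≈ 7206.3 m/s.

Δv ≈ 7210 m/s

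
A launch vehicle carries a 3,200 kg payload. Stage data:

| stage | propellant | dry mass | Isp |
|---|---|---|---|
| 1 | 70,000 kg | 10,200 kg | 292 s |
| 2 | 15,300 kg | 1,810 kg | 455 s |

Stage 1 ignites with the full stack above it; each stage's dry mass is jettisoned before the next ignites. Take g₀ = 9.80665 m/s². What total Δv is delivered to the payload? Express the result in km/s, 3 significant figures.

Ignition mass of stage 1 = 70,000+10,200 + 15,300+1,810 + 3,200 = 100,510 kg.
Stage 1: m₀ = 100,510 kg, m_f = 100,510 − 70,000 = 30,510 kg; Δv = 292×9.80665×ln(3.294) = 2863.5×1.1922 ≈ 3414 m/s.
Stage 2: m₀ = 20,310 kg, m_f = 20,310 − 15,300 = 5,010 kg; Δv = 455×9.80665×ln(4.054) = 4462.0×1.3997 ≈ 6245 m/s.
Total Δv = 3414 + 6245 = 9659 m/s.

Δv ≈ 9.66 km/s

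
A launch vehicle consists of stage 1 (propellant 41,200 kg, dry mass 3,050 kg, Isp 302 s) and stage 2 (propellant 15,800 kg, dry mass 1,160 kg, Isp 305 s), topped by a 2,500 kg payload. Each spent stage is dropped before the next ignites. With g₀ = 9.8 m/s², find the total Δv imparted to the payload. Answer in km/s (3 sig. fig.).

Ignition mass of stage 1 = 41,200+3,050 + 15,800+1,160 + 2,500 = 63,710 kg.
Stage 1: m₀ = 63,710 kg, m_f = 63,710 − 41,200 = 22,510 kg; Δv = 302×9.8×ln(2.83) = 2959.6×1.0404 ≈ 3079 m/s.
Stage 2: m₀ = 19,460 kg, m_f = 19,460 − 15,800 = 3,660 kg; Δv = 305×9.8×ln(5.317) = 2989.0×1.6709 ≈ 4994 m/s.
Total Δv = 3079 + 4994 = 8073 m/s.

Δv ≈ 8.07 km/s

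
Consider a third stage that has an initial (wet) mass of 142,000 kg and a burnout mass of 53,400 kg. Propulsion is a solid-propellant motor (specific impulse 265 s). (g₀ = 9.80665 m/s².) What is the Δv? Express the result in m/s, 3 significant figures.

Δv ≈ 2540 m/s

v_e = Isp · g₀ = 265 × 9.80665 = 2598.8 m/s.
Δv = v_e · ln(m₀/m_f) = 2598.8 × ln(2.659) = 2598.8 × 0.9780 ≈ 2541.6 m/s.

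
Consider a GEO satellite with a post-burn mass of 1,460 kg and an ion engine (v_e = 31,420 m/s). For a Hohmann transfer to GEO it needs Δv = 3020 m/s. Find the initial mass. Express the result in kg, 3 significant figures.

initial mass ≈ 1610 kg

By the Tsiolkovsky rocket equation, m₀/m_f = exp(Δv / v_e) = exp(3020 / 31420.0) = exp(0.0961) = 1.1009.
m₀ = m_f × 1.1009 = 1,460 × 1.1009 = 1,607.31 kg.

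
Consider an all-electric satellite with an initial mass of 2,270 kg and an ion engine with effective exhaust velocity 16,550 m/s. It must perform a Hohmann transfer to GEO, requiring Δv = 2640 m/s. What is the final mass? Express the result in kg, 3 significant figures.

final mass ≈ 1940 kg

Rocket equation: m₀/m_f = exp(Δv / v_e) = exp(2640 / 16550.0) = exp(0.1595) = 1.1729.
m_f = m₀ / 1.1729 = 2,270 / 1.1729 = 1,935.37 kg.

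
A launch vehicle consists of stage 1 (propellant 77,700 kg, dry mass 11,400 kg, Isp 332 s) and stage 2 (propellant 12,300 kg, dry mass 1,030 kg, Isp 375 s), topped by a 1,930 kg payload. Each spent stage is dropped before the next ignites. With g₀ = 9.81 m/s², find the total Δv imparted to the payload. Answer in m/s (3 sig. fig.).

Ignition mass of stage 1 = 77,700+11,400 + 12,300+1,030 + 1,930 = 104,360 kg.
Stage 1: m₀ = 104,360 kg, m_f = 104,360 − 77,700 = 26,660 kg; Δv = 332×9.81×ln(3.914) = 3256.9×1.3647 ≈ 4445 m/s.
Stage 2: m₀ = 15,260 kg, m_f = 15,260 − 12,300 = 2,960 kg; Δv = 375×9.81×ln(5.155) = 3678.8×1.6400 ≈ 6033 m/s.
Total Δv = 4445 + 6033 = 10478 m/s.

Δv ≈ 10500 m/s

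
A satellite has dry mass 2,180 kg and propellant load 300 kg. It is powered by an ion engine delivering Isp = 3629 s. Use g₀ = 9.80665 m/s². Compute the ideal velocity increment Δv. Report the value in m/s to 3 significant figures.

Δv ≈ 4590 m/s

v_e = Isp · g₀ = 3629 × 9.80665 = 35588.3 m/s.
m₀ = m_dry + m_prop = 2,180 + 300 = 2,480 kg.
Δv = v_e · ln(m₀/m_f) = 35588.3 × ln(1.138) = 35588.3 × 0.1289 ≈ 4588.5 m/s.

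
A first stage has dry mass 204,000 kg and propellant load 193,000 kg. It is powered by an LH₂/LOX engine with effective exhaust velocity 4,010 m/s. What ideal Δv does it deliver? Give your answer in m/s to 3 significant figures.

m₀ = m_dry + m_prop = 204,000 + 193,000 = 397,000 kg.
Rocket equation: Δv = v_e · ln(m₀/m_f) = 4010.0 × ln(1.946) = 4010.0 × 0.6658 ≈ 2669.9 m/s.

Δv ≈ 2670 m/s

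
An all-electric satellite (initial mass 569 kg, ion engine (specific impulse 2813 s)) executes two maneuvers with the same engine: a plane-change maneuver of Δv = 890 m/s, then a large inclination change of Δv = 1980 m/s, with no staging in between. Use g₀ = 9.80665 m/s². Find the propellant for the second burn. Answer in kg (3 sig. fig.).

v_e = Isp · g₀ = 2813 × 9.80665 = 27586.1 m/s.
After the first burn: m = 569 × exp(−890/27586.1) = 569 × 0.96825 = 550.934 kg.
After the second burn: m = 550.934 × exp(−1980/27586.1) = 550.934 × 0.93074 = 512.776 kg.
Second-burn propellant = 550.934 − 512.776 = 38.158 kg.

propellant for the second burn ≈ 38.2 kg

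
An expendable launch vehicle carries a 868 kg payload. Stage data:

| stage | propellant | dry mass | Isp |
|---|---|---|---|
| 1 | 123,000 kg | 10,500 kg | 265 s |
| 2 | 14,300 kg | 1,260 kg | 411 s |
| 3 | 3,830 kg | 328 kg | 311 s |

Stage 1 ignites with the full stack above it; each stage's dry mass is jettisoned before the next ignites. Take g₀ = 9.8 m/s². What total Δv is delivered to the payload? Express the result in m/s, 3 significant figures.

Ignition mass of stage 1 = 123,000+10,500 + 14,300+1,260 + 3,830+328 + 868 = 154,086 kg.
Stage 1: m₀ = 154,086 kg, m_f = 154,086 − 123,000 = 31,086 kg; Δv = 265×9.8×ln(4.957) = 2597.0×1.6008 ≈ 4157 m/s.
Stage 2: m₀ = 20,586 kg, m_f = 20,586 − 14,300 = 6,286 kg; Δv = 411×9.8×ln(3.275) = 4027.8×1.1863 ≈ 4778 m/s.
Stage 3: m₀ = 5,026 kg, m_f = 5,026 − 3,830 = 1,196 kg; Δv = 311×9.8×ln(4.202) = 3047.8×1.4356 ≈ 4376 m/s.
Total Δv = 4157 + 4778 + 4376 = 13311 m/s.

Δv ≈ 13300 m/s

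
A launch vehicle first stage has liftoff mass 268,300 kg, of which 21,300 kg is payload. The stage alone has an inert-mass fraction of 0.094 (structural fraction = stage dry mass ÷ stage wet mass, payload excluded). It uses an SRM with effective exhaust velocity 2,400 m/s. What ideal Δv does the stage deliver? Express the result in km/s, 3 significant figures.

Stage wet mass = m₀ − payload = 268,300 − 21,300 = 247,000 kg.
Stage dry mass = ε × stage wet mass = 0.094 × 247,000 = 23,218 kg.
Burnout mass m_f = stage dry + payload = 23,218 + 21,300 = 44,518 kg.
Rocket equation: Δv = v_e · ln(268,300/44,518) = 2400.0 × ln(6.027) = 2400.0 × 1.7962 ≈ 4311 m/s.

Δv ≈ 4.31 km/s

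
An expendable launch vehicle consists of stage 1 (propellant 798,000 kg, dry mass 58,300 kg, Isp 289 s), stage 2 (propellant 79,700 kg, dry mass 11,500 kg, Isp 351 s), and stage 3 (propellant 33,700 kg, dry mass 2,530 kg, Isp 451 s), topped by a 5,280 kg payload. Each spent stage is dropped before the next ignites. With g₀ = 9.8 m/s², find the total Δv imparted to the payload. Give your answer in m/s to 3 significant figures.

Ignition mass of stage 1 = 798,000+58,300 + 79,700+11,500 + 33,700+2,530 + 5,280 = 989,010 kg.
Stage 1: m₀ = 989,010 kg, m_f = 989,010 − 798,000 = 191,010 kg; Δv = 289×9.8×ln(5.178) = 2832.2×1.6444 ≈ 4657 m/s.
Stage 2: m₀ = 132,710 kg, m_f = 132,710 − 79,700 = 53,010 kg; Δv = 351×9.8×ln(2.503) = 3439.8×0.9177 ≈ 3157 m/s.
Stage 3: m₀ = 41,510 kg, m_f = 41,510 − 33,700 = 7,810 kg; Δv = 451×9.8×ln(5.315) = 4419.8×1.6705 ≈ 7383 m/s.
Total Δv = 4657 + 3157 + 7383 = 15197 m/s.

Δv ≈ 15200 m/s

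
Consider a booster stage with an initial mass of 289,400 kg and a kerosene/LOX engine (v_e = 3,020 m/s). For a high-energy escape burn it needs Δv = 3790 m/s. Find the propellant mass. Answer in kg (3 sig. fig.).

m₀/m_f = exp(Δv / v_e) = exp(3790 / 3020.0) = exp(1.2550) = 3.5077.
m_f = 289,400 / 3.5077 = 82,504.2 kg, so propellant = m₀ − m_f = 289,400 − 82,504.2 = 206,895.8 kg.

propellant mass ≈ 207000 kg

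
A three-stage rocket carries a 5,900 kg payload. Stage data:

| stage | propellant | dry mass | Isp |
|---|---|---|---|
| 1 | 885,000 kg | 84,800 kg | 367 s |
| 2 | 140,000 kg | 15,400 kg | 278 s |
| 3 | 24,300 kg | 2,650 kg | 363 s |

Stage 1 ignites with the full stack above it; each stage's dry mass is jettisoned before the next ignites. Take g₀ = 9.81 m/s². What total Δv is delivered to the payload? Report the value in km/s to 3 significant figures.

Δv ≈ 13.7 km/s

Ignition mass of stage 1 = 885,000+84,800 + 140,000+15,400 + 24,300+2,650 + 5,900 = 1,158,050 kg.
Stage 1: m₀ = 1,158,050 kg, m_f = 1,158,050 − 885,000 = 273,050 kg; Δv = 367×9.81×ln(4.241) = 3600.3×1.4448 ≈ 5202 m/s.
Stage 2: m₀ = 188,250 kg, m_f = 188,250 − 140,000 = 48,250 kg; Δv = 278×9.81×ln(3.902) = 2727.2×1.3614 ≈ 3713 m/s.
Stage 3: m₀ = 32,850 kg, m_f = 32,850 − 24,300 = 8,550 kg; Δv = 363×9.81×ln(3.842) = 3561.0×1.3460 ≈ 4793 m/s.
Total Δv = 5202 + 3713 + 4793 = 13708 m/s.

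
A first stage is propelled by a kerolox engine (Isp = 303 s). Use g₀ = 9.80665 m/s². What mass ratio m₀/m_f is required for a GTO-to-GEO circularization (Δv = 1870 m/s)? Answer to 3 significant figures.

mass ratio ≈ 1.88

v_e = Isp · g₀ = 303 × 9.80665 = 2971.4 m/s.
m₀/m_f = exp(Δv / v_e) = exp(1870 / 2971.4) = exp(0.6293) = 1.8764.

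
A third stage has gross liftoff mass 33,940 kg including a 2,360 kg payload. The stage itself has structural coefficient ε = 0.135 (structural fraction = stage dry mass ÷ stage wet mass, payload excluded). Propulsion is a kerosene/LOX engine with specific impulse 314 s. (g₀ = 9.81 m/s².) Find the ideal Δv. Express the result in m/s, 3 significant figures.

Stage wet mass = m₀ − payload = 33,940 − 2,360 = 31,580 kg.
Stage dry mass = ε × stage wet mass = 0.135 × 31,580 = 4,263.3 kg.
Burnout mass m_f = stage dry + payload = 4,263.3 + 2,360 = 6,623.3 kg.
v_e = Isp · g₀ = 314 × 9.81 = 3080.3 m/s.
Rocket equation: Δv = v_e · ln(33,940/6,623.3) = 3080.3 × ln(5.124) = 3080.3 × 1.6340 ≈ 5033 m/s.

Δv ≈ 5030 m/s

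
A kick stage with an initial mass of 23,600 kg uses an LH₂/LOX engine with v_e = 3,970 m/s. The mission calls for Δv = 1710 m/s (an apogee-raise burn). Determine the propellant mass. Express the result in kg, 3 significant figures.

From the ideal rocket equation, m₀/m_f = exp(Δv / v_e) = exp(1710 / 3970.0) = exp(0.4307) = 1.5384.
m_f = 23,600 / 1.5384 = 15,340.6 kg, so propellant = m₀ − m_f = 23,600 − 15,340.6 = 8,259.4 kg.

propellant mass ≈ 8260 kg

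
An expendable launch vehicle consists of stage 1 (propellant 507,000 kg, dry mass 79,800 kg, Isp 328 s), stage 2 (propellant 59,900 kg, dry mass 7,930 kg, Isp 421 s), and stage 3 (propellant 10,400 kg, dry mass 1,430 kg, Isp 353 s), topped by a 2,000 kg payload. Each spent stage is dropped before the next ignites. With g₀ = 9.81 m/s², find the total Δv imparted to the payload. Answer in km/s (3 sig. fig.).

Ignition mass of stage 1 = 507,000+79,800 + 59,900+7,930 + 10,400+1,430 + 2,000 = 668,460 kg.
Stage 1: m₀ = 668,460 kg, m_f = 668,460 − 507,000 = 161,460 kg; Δv = 328×9.81×ln(4.14) = 3217.7×1.4207 ≈ 4571 m/s.
Stage 2: m₀ = 81,660 kg, m_f = 81,660 − 59,900 = 21,760 kg; Δv = 421×9.81×ln(3.753) = 4130.0×1.3225 ≈ 5462 m/s.
Stage 3: m₀ = 13,830 kg, m_f = 13,830 − 10,400 = 3,430 kg; Δv = 353×9.81×ln(4.032) = 3462.9×1.3943 ≈ 4828 m/s.
Total Δv = 4571 + 5462 + 4828 = 14861 m/s.

Δv ≈ 14.9 km/s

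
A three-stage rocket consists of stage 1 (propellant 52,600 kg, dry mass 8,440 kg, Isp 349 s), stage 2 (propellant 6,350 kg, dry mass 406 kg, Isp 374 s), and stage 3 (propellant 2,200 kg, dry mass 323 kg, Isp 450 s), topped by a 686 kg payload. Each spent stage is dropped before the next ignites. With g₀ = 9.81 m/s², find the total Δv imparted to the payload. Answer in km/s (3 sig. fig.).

Ignition mass of stage 1 = 52,600+8,440 + 6,350+406 + 2,200+323 + 686 = 71,005 kg.
Stage 1: m₀ = 71,005 kg, m_f = 71,005 − 52,600 = 18,405 kg; Δv = 349×9.81×ln(3.858) = 3423.7×1.3501 ≈ 4622 m/s.
Stage 2: m₀ = 9,965 kg, m_f = 9,965 − 6,350 = 3,615 kg; Δv = 374×9.81×ln(2.757) = 3668.9×1.0140 ≈ 3720 m/s.
Stage 3: m₀ = 3,209 kg, m_f = 3,209 − 2,200 = 1,009 kg; Δv = 450×9.81×ln(3.18) = 4414.5×1.1570 ≈ 5108 m/s.
Total Δv = 4622 + 3720 + 5108 = 13450 m/s.

Δv ≈ 13.5 km/s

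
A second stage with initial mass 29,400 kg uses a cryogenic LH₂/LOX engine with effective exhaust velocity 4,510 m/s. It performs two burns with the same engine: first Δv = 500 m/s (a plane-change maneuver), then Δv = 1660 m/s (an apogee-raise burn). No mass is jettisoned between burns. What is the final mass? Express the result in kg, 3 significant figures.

final mass ≈ 18200 kg

After the first burn: m = 29400 × exp(−500/4510.0) = 29400 × 0.89506 = 26,314.8 kg.
After the second burn: m = 26,314.8 × exp(−1660/4510.0) = 26,314.8 × 0.69207 = 18,211.7 kg.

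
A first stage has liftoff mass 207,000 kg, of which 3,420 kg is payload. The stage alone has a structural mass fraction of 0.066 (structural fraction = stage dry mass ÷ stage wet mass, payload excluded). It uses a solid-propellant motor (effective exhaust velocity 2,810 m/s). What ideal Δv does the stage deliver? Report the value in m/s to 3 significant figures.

Δv ≈ 7050 m/s

Stage wet mass = m₀ − payload = 207,000 − 3,420 = 203,580 kg.
Stage dry mass = ε × stage wet mass = 0.066 × 203,580 = 13,436.3 kg.
Burnout mass m_f = stage dry + payload = 13,436.3 + 3,420 = 16,856.3 kg.
By the Tsiolkovsky rocket equation, Δv = v_e · ln(207,000/16,856.3) = 2810.0 × ln(12.28) = 2810.0 × 2.5080 ≈ 7047 m/s.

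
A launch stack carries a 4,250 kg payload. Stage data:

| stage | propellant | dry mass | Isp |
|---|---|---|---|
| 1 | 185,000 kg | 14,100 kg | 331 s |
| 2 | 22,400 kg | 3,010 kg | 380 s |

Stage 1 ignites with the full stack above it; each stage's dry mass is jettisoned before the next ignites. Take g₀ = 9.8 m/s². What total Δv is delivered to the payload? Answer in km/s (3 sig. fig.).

Δv ≈ 10.6 km/s

Ignition mass of stage 1 = 185,000+14,100 + 22,400+3,010 + 4,250 = 228,760 kg.
Stage 1: m₀ = 228,760 kg, m_f = 228,760 − 185,000 = 43,760 kg; Δv = 331×9.8×ln(5.228) = 3243.8×1.6540 ≈ 5365 m/s.
Stage 2: m₀ = 29,660 kg, m_f = 29,660 − 22,400 = 7,260 kg; Δv = 380×9.8×ln(4.085) = 3724.0×1.4074 ≈ 5241 m/s.
Total Δv = 5365 + 5241 = 10606 m/s.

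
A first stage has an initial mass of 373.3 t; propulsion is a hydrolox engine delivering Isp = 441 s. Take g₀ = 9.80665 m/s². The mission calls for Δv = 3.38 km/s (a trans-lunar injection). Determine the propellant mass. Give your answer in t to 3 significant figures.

propellant mass ≈ 202 t

v_e = Isp · g₀ = 441 × 9.80665 = 4324.7 m/s.
From the ideal rocket equation, m₀/m_f = exp(Δv / v_e) = exp(3380 / 4324.7) = exp(0.7816) = 2.1849.
m_f = 373.3 / 2.1849 = 170.855 t, so propellant = m₀ − m_f = 373.3 − 170.855 = 202.445 t.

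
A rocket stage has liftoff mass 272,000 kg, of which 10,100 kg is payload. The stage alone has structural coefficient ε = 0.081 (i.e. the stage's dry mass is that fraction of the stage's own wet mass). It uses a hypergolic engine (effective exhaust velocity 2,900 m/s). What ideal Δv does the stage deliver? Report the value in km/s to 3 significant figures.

Stage wet mass = m₀ − payload = 272,000 − 10,100 = 261,900 kg.
Stage dry mass = ε × stage wet mass = 0.081 × 261,900 = 21,213.9 kg.
Burnout mass m_f = stage dry + payload = 21,213.9 + 10,100 = 31,313.9 kg.
Δv = v_e · ln(272,000/31,313.9) = 2900.0 × ln(8.686) = 2900.0 × 2.1617 ≈ 6269 m/s.

Δv ≈ 6.27 km/s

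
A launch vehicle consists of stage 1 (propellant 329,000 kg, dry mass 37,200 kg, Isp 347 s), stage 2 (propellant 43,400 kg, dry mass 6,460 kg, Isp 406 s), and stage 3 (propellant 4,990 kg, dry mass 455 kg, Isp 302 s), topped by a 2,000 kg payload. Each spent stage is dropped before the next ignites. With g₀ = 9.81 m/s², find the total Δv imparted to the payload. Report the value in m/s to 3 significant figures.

Δv ≈ 14000 m/s

Ignition mass of stage 1 = 329,000+37,200 + 43,400+6,460 + 4,990+455 + 2,000 = 423,505 kg.
Stage 1: m₀ = 423,505 kg, m_f = 423,505 − 329,000 = 94,505 kg; Δv = 347×9.81×ln(4.481) = 3404.1×1.4999 ≈ 5106 m/s.
Stage 2: m₀ = 57,305 kg, m_f = 57,305 − 43,400 = 13,905 kg; Δv = 406×9.81×ln(4.121) = 3982.9×1.4161 ≈ 5640 m/s.
Stage 3: m₀ = 7,445 kg, m_f = 7,445 − 4,990 = 2,455 kg; Δv = 302×9.81×ln(3.033) = 2962.6×1.1094 ≈ 3287 m/s.
Total Δv = 5106 + 5640 + 3287 = 14033 m/s.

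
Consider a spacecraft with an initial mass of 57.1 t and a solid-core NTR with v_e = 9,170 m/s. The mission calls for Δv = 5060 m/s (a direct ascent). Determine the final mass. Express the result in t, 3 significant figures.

final mass ≈ 32.9 t

m₀/m_f = exp(Δv / v_e) = exp(5060 / 9170.0) = exp(0.5518) = 1.7364.
m_f = m₀ / 1.7364 = 57.1 / 1.7364 = 32.8841 t.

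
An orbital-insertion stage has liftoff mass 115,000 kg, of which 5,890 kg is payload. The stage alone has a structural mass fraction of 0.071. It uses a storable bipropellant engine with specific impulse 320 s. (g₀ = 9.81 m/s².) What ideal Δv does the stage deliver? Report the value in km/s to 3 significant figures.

Δv ≈ 6.69 km/s

Stage wet mass = m₀ − payload = 115,000 − 5,890 = 109,110 kg.
Stage dry mass = ε × stage wet mass = 0.071 × 109,110 = 7,746.81 kg.
Burnout mass m_f = stage dry + payload = 7,746.81 + 5,890 = 13,636.81 kg.
v_e = Isp · g₀ = 320 × 9.81 = 3139.2 m/s.
Rocket equation: Δv = v_e · ln(115,000/13,636.81) = 3139.2 × ln(8.433) = 3139.2 × 2.1322 ≈ 6693 m/s.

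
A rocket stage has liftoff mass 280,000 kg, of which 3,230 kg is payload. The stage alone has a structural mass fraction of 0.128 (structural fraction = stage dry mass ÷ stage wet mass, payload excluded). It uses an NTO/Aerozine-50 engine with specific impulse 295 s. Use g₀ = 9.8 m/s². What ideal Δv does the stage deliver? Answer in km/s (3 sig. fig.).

Δv ≈ 5.72 km/s

Stage wet mass = m₀ − payload = 280,000 − 3,230 = 276,770 kg.
Stage dry mass = ε × stage wet mass = 0.128 × 276,770 = 35,426.6 kg.
Burnout mass m_f = stage dry + payload = 35,426.6 + 3,230 = 38,656.6 kg.
v_e = Isp · g₀ = 295 × 9.8 = 2891.0 m/s.
From the ideal rocket equation, Δv = v_e · ln(280,000/38,656.6) = 2891.0 × ln(7.243) = 2891.0 × 1.9801 ≈ 5724 m/s.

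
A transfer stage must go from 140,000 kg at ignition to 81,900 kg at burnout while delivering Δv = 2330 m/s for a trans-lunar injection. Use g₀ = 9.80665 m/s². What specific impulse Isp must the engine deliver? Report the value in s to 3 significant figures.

ln(m₀/m_f) = ln(140000/81900) = ln(1.709) = 0.5361.
v_e = Δv / ln(m₀/m_f) = 2330 / 0.5361 = 4345.9 m/s.
Isp = v_e / g₀ = 4345.9 / 9.80665 = 443.2 s.

Isp ≈ 443 s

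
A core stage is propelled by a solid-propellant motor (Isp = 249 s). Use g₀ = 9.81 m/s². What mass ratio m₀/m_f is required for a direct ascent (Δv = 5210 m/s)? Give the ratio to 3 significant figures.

mass ratio ≈ 8.44

v_e = Isp · g₀ = 249 × 9.81 = 2442.7 m/s.
m₀/m_f = exp(Δv / v_e) = exp(5210 / 2442.7) = exp(2.1329) = 8.4393.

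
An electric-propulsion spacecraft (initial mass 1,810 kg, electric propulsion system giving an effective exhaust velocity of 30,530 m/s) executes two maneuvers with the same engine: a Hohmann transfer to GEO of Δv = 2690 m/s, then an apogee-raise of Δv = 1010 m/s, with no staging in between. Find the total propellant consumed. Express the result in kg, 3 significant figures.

After the first burn: m = 1810 × exp(−2690/30530.0) = 1810 × 0.91566 = 1,657.34 kg.
After the second burn: m = 1,657.34 × exp(−1010/30530.0) = 1,657.34 × 0.96746 = 1,603.41 kg.
Total propellant = m₀ − m_final = 1810 − 1,603.41 = 206.59 kg.

total propellant consumed ≈ 207 kg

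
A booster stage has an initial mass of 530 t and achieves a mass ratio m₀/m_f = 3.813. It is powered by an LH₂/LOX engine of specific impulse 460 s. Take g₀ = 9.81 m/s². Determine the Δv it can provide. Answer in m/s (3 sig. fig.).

Δv ≈ 6040 m/s

v_e = Isp · g₀ = 460 × 9.81 = 4512.6 m/s.
Δv = v_e · ln(3.813) = 4512.6 × 1.3384 ≈ 6039.7 m/s.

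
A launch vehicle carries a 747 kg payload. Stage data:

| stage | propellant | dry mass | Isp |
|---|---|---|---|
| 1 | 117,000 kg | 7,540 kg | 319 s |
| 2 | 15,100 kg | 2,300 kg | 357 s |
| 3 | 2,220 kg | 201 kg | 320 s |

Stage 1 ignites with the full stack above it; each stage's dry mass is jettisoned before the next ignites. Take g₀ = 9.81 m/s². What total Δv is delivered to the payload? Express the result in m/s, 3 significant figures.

Ignition mass of stage 1 = 117,000+7,540 + 15,100+2,300 + 2,220+201 + 747 = 145,108 kg.
Stage 1: m₀ = 145,108 kg, m_f = 145,108 − 117,000 = 28,108 kg; Δv = 319×9.81×ln(5.163) = 3129.4×1.6414 ≈ 5137 m/s.
Stage 2: m₀ = 20,568 kg, m_f = 20,568 − 15,100 = 5,468 kg; Δv = 357×9.81×ln(3.762) = 3502.2×1.3248 ≈ 4640 m/s.
Stage 3: m₀ = 3,168 kg, m_f = 3,168 − 2,220 = 948 kg; Δv = 320×9.81×ln(3.342) = 3139.2×1.2065 ≈ 3787 m/s.
Total Δv = 5137 + 4640 + 3787 = 13564 m/s.

Δv ≈ 13600 m/s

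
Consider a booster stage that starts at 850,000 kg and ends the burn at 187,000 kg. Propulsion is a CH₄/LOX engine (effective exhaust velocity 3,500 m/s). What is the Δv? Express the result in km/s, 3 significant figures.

Δv ≈ 5.30 km/s

Using Δv = v_e ln(m₀/m_f): Δv = v_e · ln(m₀/m_f) = 3500.0 × ln(4.545) = 3500.0 × 1.5141 ≈ 5299.4 m/s.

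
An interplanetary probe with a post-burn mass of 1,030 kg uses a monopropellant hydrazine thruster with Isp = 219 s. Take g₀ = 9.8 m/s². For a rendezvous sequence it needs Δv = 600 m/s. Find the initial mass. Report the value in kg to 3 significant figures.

initial mass ≈ 1360 kg

v_e = Isp · g₀ = 219 × 9.8 = 2146.2 m/s.
Rocket equation: m₀/m_f = exp(Δv / v_e) = exp(600 / 2146.2) = exp(0.2796) = 1.3226.
m₀ = m_f × 1.3226 = 1,030 × 1.3226 = 1,362.28 kg.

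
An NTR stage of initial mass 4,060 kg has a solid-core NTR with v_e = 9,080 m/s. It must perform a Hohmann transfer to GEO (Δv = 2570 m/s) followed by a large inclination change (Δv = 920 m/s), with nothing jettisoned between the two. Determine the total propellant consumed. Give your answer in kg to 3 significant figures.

After the first burn: m = 4060 × exp(−2570/9080.0) = 4060 × 0.75349 = 3,059.17 kg.
After the second burn: m = 3,059.17 × exp(−920/9080.0) = 3,059.17 × 0.90364 = 2,764.39 kg.
Total propellant = m₀ − m_final = 4060 − 2,764.39 = 1,295.61 kg.

total propellant consumed ≈ 1300 kg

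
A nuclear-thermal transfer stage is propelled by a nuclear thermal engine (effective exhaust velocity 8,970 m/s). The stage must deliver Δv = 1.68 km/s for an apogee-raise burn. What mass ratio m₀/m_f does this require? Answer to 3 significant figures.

mass ratio ≈ 1.21

m₀/m_f = exp(Δv / v_e) = exp(1680 / 8970.0) = exp(0.1873) = 1.2060.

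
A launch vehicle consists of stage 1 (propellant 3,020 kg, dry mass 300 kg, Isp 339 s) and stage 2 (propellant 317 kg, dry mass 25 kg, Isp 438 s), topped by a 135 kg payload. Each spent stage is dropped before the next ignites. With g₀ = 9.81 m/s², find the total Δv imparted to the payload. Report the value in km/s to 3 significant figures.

Ignition mass of stage 1 = 3,020+300 + 317+25 + 135 = 3,797 kg.
Stage 1: m₀ = 3,797 kg, m_f = 3,797 − 3,020 = 777 kg; Δv = 339×9.81×ln(4.887) = 3325.6×1.5865 ≈ 5276 m/s.
Stage 2: m₀ = 477 kg, m_f = 477 − 317 = 160 kg; Δv = 438×9.81×ln(2.981) = 4296.8×1.0923 ≈ 4694 m/s.
Total Δv = 5276 + 4694 = 9970 m/s.

Δv ≈ 9.97 km/s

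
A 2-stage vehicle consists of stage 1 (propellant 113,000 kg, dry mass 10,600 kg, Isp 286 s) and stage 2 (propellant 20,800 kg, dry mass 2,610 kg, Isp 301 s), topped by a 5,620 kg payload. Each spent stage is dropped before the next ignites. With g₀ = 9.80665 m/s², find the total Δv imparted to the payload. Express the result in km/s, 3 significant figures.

Δv ≈ 7.50 km/s

Ignition mass of stage 1 = 113,000+10,600 + 20,800+2,610 + 5,620 = 152,630 kg.
Stage 1: m₀ = 152,630 kg, m_f = 152,630 − 113,000 = 39,630 kg; Δv = 286×9.80665×ln(3.851) = 2804.7×1.3484 ≈ 3782 m/s.
Stage 2: m₀ = 29,030 kg, m_f = 29,030 − 20,800 = 8,230 kg; Δv = 301×9.80665×ln(3.527) = 2951.8×1.2605 ≈ 3721 m/s.
Total Δv = 3782 + 3721 = 7503 m/s.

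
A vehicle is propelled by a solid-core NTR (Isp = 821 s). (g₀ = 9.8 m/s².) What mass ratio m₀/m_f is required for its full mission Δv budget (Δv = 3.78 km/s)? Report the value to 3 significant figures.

mass ratio ≈ 1.60

v_e = Isp · g₀ = 821 × 9.8 = 8045.8 m/s.
m₀/m_f = exp(Δv / v_e) = exp(3780 / 8045.8) = exp(0.4698) = 1.5997.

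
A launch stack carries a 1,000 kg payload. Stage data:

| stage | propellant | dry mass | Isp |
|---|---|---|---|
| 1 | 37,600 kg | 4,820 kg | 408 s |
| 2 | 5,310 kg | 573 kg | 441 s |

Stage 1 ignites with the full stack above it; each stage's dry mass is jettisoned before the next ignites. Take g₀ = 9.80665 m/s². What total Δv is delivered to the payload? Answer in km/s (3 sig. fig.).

Δv ≈ 12.1 km/s

Ignition mass of stage 1 = 37,600+4,820 + 5,310+573 + 1,000 = 49,303 kg.
Stage 1: m₀ = 49,303 kg, m_f = 49,303 − 37,600 = 11,703 kg; Δv = 408×9.80665×ln(4.213) = 4001.1×1.4381 ≈ 5754 m/s.
Stage 2: m₀ = 6,883 kg, m_f = 6,883 − 5,310 = 1,573 kg; Δv = 441×9.80665×ln(4.376) = 4324.7×1.4761 ≈ 6384 m/s.
Total Δv = 5754 + 6384 = 12138 m/s.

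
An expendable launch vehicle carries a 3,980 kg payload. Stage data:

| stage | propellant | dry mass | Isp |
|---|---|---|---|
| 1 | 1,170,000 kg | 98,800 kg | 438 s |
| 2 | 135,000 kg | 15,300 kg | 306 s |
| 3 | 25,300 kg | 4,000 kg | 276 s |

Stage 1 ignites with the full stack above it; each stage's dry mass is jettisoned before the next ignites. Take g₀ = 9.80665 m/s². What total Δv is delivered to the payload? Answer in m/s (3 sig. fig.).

Ignition mass of stage 1 = 1,170,000+98,800 + 135,000+15,300 + 25,300+4,000 + 3,980 = 1,452,380 kg.
Stage 1: m₀ = 1,452,380 kg, m_f = 1,452,380 − 1,170,000 = 282,380 kg; Δv = 438×9.80665×ln(5.143) = 4295.3×1.6377 ≈ 7034 m/s.
Stage 2: m₀ = 183,580 kg, m_f = 183,580 − 135,000 = 48,580 kg; Δv = 306×9.80665×ln(3.779) = 3000.8×1.3294 ≈ 3989 m/s.
Stage 3: m₀ = 33,280 kg, m_f = 33,280 − 25,300 = 7,980 kg; Δv = 276×9.80665×ln(4.17) = 2706.6×1.4280 ≈ 3865 m/s.
Total Δv = 7034 + 3989 + 3865 = 14888 m/s.

Δv ≈ 14900 m/s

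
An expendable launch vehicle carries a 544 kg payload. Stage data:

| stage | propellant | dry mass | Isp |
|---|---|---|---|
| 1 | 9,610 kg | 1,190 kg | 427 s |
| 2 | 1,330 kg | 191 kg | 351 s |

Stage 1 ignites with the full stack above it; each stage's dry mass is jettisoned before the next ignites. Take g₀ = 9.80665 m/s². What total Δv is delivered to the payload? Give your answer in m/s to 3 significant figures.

Δv ≈ 9310 m/s

Ignition mass of stage 1 = 9,610+1,190 + 1,330+191 + 544 = 12,865 kg.
Stage 1: m₀ = 12,865 kg, m_f = 12,865 − 9,610 = 3,255 kg; Δv = 427×9.80665×ln(3.952) = 4187.4×1.3743 ≈ 5755 m/s.
Stage 2: m₀ = 2,065 kg, m_f = 2,065 − 1,330 = 735 kg; Δv = 351×9.80665×ln(2.81) = 3442.1×1.0330 ≈ 3556 m/s.
Total Δv = 5755 + 3556 = 9311 m/s.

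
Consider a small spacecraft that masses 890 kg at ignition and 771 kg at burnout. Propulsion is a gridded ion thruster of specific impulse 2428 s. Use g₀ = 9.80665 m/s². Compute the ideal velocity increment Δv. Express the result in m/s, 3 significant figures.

Δv ≈ 3420 m/s

v_e = Isp · g₀ = 2428 × 9.80665 = 23810.5 m/s.
Using Δv = v_e ln(m₀/m_f): Δv = v_e · ln(m₀/m_f) = 23810.5 × ln(1.154) = 23810.5 × 0.1435 ≈ 3417.6 m/s.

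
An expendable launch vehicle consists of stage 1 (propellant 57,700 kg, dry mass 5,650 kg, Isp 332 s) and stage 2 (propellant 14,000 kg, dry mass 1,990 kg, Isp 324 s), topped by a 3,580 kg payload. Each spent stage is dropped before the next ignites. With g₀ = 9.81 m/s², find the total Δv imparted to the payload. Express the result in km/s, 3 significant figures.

Δv ≈ 7.87 km/s

Ignition mass of stage 1 = 57,700+5,650 + 14,000+1,990 + 3,580 = 82,920 kg.
Stage 1: m₀ = 82,920 kg, m_f = 82,920 − 57,700 = 25,220 kg; Δv = 332×9.81×ln(3.288) = 3256.9×1.1902 ≈ 3877 m/s.
Stage 2: m₀ = 19,570 kg, m_f = 19,570 − 14,000 = 5,570 kg; Δv = 324×9.81×ln(3.513) = 3178.4×1.2566 ≈ 3994 m/s.
Total Δv = 3877 + 3994 = 7871 m/s.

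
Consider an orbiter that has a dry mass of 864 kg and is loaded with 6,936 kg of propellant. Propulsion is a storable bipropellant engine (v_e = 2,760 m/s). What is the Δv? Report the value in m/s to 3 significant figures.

Δv ≈ 6070 m/s

m₀ = m_dry + m_prop = 864 + 6,936 = 7,800 kg.
By the Tsiolkovsky rocket equation, Δv = v_e · ln(m₀/m_f) = 2760.0 × ln(9.028) = 2760.0 × 2.2003 ≈ 6072.8 m/s.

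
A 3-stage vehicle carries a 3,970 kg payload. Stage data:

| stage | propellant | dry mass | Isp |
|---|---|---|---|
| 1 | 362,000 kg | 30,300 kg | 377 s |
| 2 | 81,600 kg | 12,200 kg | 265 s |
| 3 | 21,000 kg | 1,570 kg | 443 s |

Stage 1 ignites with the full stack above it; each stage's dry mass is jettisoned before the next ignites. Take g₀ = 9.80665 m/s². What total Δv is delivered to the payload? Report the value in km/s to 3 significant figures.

Δv ≈ 14.3 km/s

Ignition mass of stage 1 = 362,000+30,300 + 81,600+12,200 + 21,000+1,570 + 3,970 = 512,640 kg.
Stage 1: m₀ = 512,640 kg, m_f = 512,640 − 362,000 = 150,640 kg; Δv = 377×9.80665×ln(3.403) = 3697.1×1.2247 ≈ 4528 m/s.
Stage 2: m₀ = 120,340 kg, m_f = 120,340 − 81,600 = 38,740 kg; Δv = 265×9.80665×ln(3.106) = 2598.8×1.1334 ≈ 2946 m/s.
Stage 3: m₀ = 26,540 kg, m_f = 26,540 − 21,000 = 5,540 kg; Δv = 443×9.80665×ln(4.791) = 4344.3×1.5667 ≈ 6806 m/s.
Total Δv = 4528 + 2946 + 6806 = 14280 m/s.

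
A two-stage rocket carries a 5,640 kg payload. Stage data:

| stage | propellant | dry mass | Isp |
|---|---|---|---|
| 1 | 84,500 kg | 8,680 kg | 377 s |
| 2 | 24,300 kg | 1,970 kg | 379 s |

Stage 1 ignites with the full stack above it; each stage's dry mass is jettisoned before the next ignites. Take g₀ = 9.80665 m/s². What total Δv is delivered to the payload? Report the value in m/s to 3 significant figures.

Ignition mass of stage 1 = 84,500+8,680 + 24,300+1,970 + 5,640 = 125,090 kg.
Stage 1: m₀ = 125,090 kg, m_f = 125,090 − 84,500 = 40,590 kg; Δv = 377×9.80665×ln(3.082) = 3697.1×1.1255 ≈ 4161 m/s.
Stage 2: m₀ = 31,910 kg, m_f = 31,910 − 24,300 = 7,610 kg; Δv = 379×9.80665×ln(4.193) = 3716.7×1.4335 ≈ 5328 m/s.
Total Δv = 4161 + 5328 = 9489 m/s.

Δv ≈ 9490 m/s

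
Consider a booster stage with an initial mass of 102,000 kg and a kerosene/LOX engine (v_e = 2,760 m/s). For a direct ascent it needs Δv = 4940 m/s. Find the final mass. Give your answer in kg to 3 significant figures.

Rocket equation: m₀/m_f = exp(Δv / v_e) = exp(4940 / 2760.0) = exp(1.7899) = 5.9886.
m_f = m₀ / 5.9886 = 102,000 / 5.9886 = 17,032.4 kg.

final mass ≈ 17000 kg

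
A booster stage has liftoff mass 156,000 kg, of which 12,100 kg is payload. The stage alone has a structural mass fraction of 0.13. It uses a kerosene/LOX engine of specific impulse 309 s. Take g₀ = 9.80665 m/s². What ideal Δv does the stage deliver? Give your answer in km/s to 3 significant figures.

Δv ≈ 4.92 km/s

Stage wet mass = m₀ − payload = 156,000 − 12,100 = 143,900 kg.
Stage dry mass = ε × stage wet mass = 0.13 × 143,900 = 18,707 kg.
Burnout mass m_f = stage dry + payload = 18,707 + 12,100 = 30,807 kg.
v_e = Isp · g₀ = 309 × 9.80665 = 3030.3 m/s.
Using Δv = v_e ln(m₀/m_f): Δv = v_e · ln(156,000/30,807) = 3030.3 × ln(5.064) = 3030.3 × 1.6221 ≈ 4915 m/s.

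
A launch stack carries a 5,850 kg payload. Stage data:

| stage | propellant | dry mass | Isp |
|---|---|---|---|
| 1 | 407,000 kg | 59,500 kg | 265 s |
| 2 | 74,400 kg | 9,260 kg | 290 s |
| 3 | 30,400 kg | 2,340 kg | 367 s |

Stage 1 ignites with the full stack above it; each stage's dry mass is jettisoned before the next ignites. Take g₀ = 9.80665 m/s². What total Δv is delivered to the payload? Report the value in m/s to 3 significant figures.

Ignition mass of stage 1 = 407,000+59,500 + 74,400+9,260 + 30,400+2,340 + 5,850 = 588,750 kg.
Stage 1: m₀ = 588,750 kg, m_f = 588,750 − 407,000 = 181,750 kg; Δv = 265×9.80665×ln(3.239) = 2598.8×1.1754 ≈ 3055 m/s.
Stage 2: m₀ = 122,250 kg, m_f = 122,250 − 74,400 = 47,850 kg; Δv = 290×9.80665×ln(2.555) = 2843.9×0.9380 ≈ 2668 m/s.
Stage 3: m₀ = 38,590 kg, m_f = 38,590 − 30,400 = 8,190 kg; Δv = 367×9.80665×ln(4.712) = 3599.0×1.5501 ≈ 5579 m/s.
Total Δv = 3055 + 2668 + 5579 = 11302 m/s.

Δv ≈ 11300 m/s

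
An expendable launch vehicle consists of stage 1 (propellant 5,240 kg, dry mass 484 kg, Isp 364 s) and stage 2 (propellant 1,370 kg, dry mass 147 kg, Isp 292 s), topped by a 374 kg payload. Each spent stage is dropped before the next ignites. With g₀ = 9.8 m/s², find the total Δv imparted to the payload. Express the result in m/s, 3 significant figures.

Ignition mass of stage 1 = 5,240+484 + 1,370+147 + 374 = 7,615 kg.
Stage 1: m₀ = 7,615 kg, m_f = 7,615 − 5,240 = 2,375 kg; Δv = 364×9.8×ln(3.206) = 3567.2×1.1651 ≈ 4156 m/s.
Stage 2: m₀ = 1,891 kg, m_f = 1,891 − 1,370 = 521 kg; Δv = 292×9.8×ln(3.63) = 2861.6×1.2891 ≈ 3689 m/s.
Total Δv = 4156 + 3689 = 7845 m/s.

Δv ≈ 7850 m/s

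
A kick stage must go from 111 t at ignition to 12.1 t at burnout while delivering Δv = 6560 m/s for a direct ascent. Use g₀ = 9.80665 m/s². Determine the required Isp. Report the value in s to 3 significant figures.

Isp ≈ 302 s

ln(m₀/m_f) = ln(111000/12100) = ln(9.174) = 2.2163.
v_e = Δv / ln(m₀/m_f) = 6560 / 2.2163 = 2959.9 m/s.
Isp = v_e / g₀ = 2959.9 / 9.80665 = 301.8 s.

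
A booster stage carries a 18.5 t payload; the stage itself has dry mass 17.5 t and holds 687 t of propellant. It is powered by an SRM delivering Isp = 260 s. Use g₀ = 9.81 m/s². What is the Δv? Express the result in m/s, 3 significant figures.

Δv ≈ 7650 m/s

v_e = Isp · g₀ = 260 × 9.81 = 2550.6 m/s.
m₀ = payload + dry + propellant = 18.5 + 17.5 + 687 = 723 t.
m_f = payload + dry = 18.5 + 17.5 = 36 t.
Δv = v_e · ln(m₀/m_f) = 2550.6 × ln(20.08) = 2550.6 × 2.9999 ≈ 7651.5 m/s.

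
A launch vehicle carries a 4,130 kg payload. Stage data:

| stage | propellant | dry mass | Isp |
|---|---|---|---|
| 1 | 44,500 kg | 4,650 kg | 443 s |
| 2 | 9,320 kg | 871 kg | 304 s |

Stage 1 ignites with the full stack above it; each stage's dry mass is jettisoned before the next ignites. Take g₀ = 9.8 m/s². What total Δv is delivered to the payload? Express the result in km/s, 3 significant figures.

Ignition mass of stage 1 = 44,500+4,650 + 9,320+871 + 4,130 = 63,471 kg.
Stage 1: m₀ = 63,471 kg, m_f = 63,471 − 44,500 = 18,971 kg; Δv = 443×9.8×ln(3.346) = 4341.4×1.2077 ≈ 5243 m/s.
Stage 2: m₀ = 14,321 kg, m_f = 14,321 − 9,320 = 5,001 kg; Δv = 304×9.8×ln(2.864) = 2979.2×1.0521 ≈ 3134 m/s.
Total Δv = 5243 + 3134 = 8377 m/s.

Δv ≈ 8.38 km/s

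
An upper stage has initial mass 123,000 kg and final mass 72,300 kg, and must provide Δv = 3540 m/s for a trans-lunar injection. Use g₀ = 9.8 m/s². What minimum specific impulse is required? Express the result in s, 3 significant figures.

ln(m₀/m_f) = ln(123000/72300) = ln(1.701) = 0.5314.
From the ideal rocket equation, v_e = Δv / ln(m₀/m_f) = 3540 / 0.5314 = 6662.1 m/s.
Isp = v_e / g₀ = 6662.1 / 9.8 = 679.8 s.

Isp ≈ 680 s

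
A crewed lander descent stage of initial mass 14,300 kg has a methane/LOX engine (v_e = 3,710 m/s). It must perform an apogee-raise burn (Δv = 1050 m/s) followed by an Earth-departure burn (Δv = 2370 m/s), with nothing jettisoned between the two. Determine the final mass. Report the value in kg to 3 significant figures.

After the first burn: m = 14300 × exp(−1050/3710.0) = 14300 × 0.75351 = 10,775.2 kg.
After the second burn: m = 10,775.2 × exp(−2370/3710.0) = 10,775.2 × 0.52792 = 5,688.44 kg.

final mass ≈ 5690 kg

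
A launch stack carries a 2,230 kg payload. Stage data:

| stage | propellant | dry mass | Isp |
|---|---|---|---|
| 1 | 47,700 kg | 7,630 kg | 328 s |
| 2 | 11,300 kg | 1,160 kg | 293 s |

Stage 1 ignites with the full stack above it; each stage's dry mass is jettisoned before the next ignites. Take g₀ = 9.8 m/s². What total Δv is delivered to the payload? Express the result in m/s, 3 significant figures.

Ignition mass of stage 1 = 47,700+7,630 + 11,300+1,160 + 2,230 = 70,020 kg.
Stage 1: m₀ = 70,020 kg, m_f = 70,020 − 47,700 = 22,320 kg; Δv = 328×9.8×ln(3.137) = 3214.4×1.1433 ≈ 3675 m/s.
Stage 2: m₀ = 14,690 kg, m_f = 14,690 − 11,300 = 3,390 kg; Δv = 293×9.8×ln(4.333) = 2871.4×1.4663 ≈ 4210 m/s.
Total Δv = 3675 + 4210 = 7885 m/s.

Δv ≈ 7890 m/s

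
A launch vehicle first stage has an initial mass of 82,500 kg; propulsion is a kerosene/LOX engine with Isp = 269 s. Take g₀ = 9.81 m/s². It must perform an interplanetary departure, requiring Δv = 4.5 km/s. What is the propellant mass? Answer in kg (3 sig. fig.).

v_e = Isp · g₀ = 269 × 9.81 = 2638.9 m/s.
Rocket equation: m₀/m_f = exp(Δv / v_e) = exp(4500 / 2638.9) = exp(1.7053) = 5.5028.
m_f = 82,500 / 5.5028 = 14,992.4 kg, so propellant = m₀ − m_f = 82,500 − 14,992.4 = 67,507.6 kg.

propellant mass ≈ 67500 kg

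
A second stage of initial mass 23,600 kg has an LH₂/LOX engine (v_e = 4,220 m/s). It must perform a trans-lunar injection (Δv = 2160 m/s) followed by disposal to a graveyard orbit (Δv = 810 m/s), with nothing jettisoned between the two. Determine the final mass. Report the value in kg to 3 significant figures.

After the first burn: m = 23600 × exp(−2160/4220.0) = 23600 × 0.59939 = 14,145.6 kg.
After the second burn: m = 14,145.6 × exp(−810/4220.0) = 14,145.6 × 0.82535 = 11,675.1 kg.

final mass ≈ 11700 kg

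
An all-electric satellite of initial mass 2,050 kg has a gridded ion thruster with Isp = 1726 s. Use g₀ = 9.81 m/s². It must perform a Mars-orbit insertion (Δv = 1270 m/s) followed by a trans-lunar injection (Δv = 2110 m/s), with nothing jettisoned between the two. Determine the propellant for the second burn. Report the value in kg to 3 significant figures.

v_e = Isp · g₀ = 1726 × 9.81 = 16932.1 m/s.
After the first burn: m = 2050 × exp(−1270/16932.1) = 2050 × 0.92774 = 1,901.87 kg.
After the second burn: m = 1,901.87 × exp(−2110/16932.1) = 1,901.87 × 0.88284 = 1,679.05 kg.
Second-burn propellant = 1,901.87 − 1,679.05 = 222.82 kg.

propellant for the second burn ≈ 223 kg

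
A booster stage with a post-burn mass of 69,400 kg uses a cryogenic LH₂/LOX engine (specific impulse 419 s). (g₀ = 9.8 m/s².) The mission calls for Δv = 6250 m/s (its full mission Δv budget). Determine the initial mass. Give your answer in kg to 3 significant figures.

v_e = Isp · g₀ = 419 × 9.8 = 4106.2 m/s.
Rocket equation: m₀/m_f = exp(Δv / v_e) = exp(6250 / 4106.2) = exp(1.5221) = 4.5818.
m₀ = m_f × 4.5818 = 69,400 × 4.5818 = 317,977 kg.

initial mass ≈ 318000 kg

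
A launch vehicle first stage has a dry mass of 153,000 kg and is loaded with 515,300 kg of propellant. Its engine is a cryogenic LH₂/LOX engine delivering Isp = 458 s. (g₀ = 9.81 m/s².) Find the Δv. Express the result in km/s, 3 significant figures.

v_e = Isp · g₀ = 458 × 9.81 = 4493.0 m/s.
m₀ = m_dry + m_prop = 153,000 + 515,300 = 668,300 kg.
Δv = v_e · ln(m₀/m_f) = 4493.0 × ln(4.368) = 4493.0 × 1.4743 ≈ 6624.0 m/s.

Δv ≈ 6.62 km/s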